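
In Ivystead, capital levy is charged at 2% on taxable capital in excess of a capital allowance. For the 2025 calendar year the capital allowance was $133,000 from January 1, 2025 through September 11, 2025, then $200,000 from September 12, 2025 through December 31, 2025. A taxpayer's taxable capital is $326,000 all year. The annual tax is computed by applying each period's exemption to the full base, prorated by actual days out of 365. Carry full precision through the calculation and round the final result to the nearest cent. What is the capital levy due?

January 1 – September 11, 2025: 254 days, exemption $133,000 → ($326,000 − $133,000) × 2% × 254/365 = $2,686.1370
September 12 – December 31, 2025: 111 days, exemption $200,000 → ($326,000 − $200,000) × 2% × 111/365 = $766.3562
Total = $3,452.4932

$3,452.49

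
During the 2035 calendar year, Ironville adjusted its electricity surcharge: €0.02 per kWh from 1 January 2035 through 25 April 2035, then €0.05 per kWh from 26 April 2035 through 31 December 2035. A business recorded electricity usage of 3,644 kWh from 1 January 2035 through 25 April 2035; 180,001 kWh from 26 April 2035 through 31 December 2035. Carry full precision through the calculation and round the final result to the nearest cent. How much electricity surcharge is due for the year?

€9,072.93

1 January – 25 April 2035: 3,644 kWh at €0.02/kWh → €72.88
26 April – 31 December 2035: 180,001 kWh at €0.05/kWh → €9,000.05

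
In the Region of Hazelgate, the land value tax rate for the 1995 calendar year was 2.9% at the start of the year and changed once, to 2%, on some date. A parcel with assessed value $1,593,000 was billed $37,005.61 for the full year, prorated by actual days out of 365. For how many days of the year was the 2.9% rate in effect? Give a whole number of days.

131 days

Let d = days at the first rate; then 365 − d days at the second rate.
$1,593,000 × [2.9%·d + 2%·(365−d)] / 365 = $37,005.61
Solving gives d = 131, so the new rate took effect on 12 May 1995.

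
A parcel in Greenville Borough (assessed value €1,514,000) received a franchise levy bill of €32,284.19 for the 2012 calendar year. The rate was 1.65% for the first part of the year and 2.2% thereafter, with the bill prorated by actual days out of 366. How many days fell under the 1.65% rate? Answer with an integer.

45 days

Let d = days at the first rate; then 366 − d days at the second rate.
€1,514,000 × [1.65%·d + 2.2%·(366−d)] / 366 = €32,284.19
Solving gives d = 45, so the new rate took effect on 15 February 2012.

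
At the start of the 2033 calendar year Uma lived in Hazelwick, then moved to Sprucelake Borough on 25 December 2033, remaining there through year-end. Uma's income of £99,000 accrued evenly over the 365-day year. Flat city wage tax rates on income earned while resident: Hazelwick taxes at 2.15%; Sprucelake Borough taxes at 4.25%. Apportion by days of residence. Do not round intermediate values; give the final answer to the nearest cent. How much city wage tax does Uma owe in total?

£2,168.37

Hazelwick, 1 January – 24 December 2033: 358 days → £99,000 × 2.15% × 358/365 = £2,087.6795
Sprucelake Borough, 25 December – 31 December 2033: 7 days → £99,000 × 4.25% × 7/365 = £80.6918
Total = £2,168.3712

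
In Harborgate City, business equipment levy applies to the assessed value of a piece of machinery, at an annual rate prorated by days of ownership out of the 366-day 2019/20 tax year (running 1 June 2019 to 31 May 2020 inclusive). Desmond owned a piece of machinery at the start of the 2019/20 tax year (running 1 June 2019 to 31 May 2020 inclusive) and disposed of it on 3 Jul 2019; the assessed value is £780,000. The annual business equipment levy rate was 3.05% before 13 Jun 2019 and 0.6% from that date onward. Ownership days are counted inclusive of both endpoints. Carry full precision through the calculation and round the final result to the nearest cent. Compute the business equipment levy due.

£1,048.52

1 Jun – 12 Jun 2019: 12 days at 3.05% → £780,000 × 3.05% × 12/366 = £780.0000
13 Jun – 3 Jul 2019: 21 days at 0.6% → £780,000 × 0.6% × 21/366 = £268.5246
Total = £1,048.5246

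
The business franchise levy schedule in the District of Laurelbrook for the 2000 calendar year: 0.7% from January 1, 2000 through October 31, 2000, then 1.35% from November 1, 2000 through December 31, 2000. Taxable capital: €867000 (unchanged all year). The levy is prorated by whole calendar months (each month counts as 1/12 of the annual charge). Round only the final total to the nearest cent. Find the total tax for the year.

€7008.25

January 1 – October 31, 2000: 10 months at 0.7% → €867000 × 0.7% × 10/12 = €5057.5000
November 1 – December 31, 2000: 2 months at 1.35% → €867000 × 1.35% × 2/12 = €1950.7500
Total = €7008.2500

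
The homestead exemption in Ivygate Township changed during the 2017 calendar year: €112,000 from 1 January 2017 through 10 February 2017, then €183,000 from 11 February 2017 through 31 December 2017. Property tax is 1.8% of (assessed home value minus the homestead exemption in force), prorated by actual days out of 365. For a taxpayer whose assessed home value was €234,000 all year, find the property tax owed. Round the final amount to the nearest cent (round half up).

1 January – 10 February 2017: 41 days, exemption €112,000 → (€234,000 − €112,000) × 1.8% × 41/365 = €246.6740
11 February – 31 December 2017: 324 days, exemption €183,000 → (€234,000 − €183,000) × 1.8% × 324/365 = €814.8822
Total = €1,061.5562

€1,061.56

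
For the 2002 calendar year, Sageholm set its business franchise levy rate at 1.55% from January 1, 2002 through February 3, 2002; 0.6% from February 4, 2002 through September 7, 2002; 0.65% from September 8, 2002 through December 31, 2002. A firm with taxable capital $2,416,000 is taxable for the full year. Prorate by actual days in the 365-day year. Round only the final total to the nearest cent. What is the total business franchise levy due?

January 1 – February 3, 2002: 34 days at 1.55% → $2,416,000 × 1.55% × 34/365 = $3,488.3068
February 4 – September 7, 2002: 216 days at 0.6% → $2,416,000 × 0.6% × 216/365 = $8,578.4548
September 8 – December 31, 2002: 115 days at 0.65% → $2,416,000 × 0.65% × 115/365 = $4,947.8356
Total = $17,014.5973

$17,014.60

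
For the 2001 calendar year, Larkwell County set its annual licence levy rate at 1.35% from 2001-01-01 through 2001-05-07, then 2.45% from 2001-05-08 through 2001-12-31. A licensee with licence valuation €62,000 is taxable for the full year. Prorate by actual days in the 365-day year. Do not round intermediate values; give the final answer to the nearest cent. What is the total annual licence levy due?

€1,281.70

2001-01-01 to 2001-05-07: 127 days at 1.35% → €62,000 × 1.35% × 127/365 = €291.2301
2001-05-08 to 2001-12-31: 238 days at 2.45% → €62,000 × 2.45% × 238/365 = €990.4712
Total = €1,281.7014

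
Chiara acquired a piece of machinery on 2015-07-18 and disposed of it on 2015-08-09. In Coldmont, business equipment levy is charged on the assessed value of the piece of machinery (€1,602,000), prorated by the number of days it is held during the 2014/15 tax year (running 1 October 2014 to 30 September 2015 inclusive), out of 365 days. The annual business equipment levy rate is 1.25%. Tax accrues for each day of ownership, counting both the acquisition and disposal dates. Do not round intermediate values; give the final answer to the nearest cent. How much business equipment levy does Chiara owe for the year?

€1,261.85

Days held (2015-07-18 to 2015-08-09): 23 out of 365
Tax = €1,602,000 × 1.25% × 23/365 = €1,261.8493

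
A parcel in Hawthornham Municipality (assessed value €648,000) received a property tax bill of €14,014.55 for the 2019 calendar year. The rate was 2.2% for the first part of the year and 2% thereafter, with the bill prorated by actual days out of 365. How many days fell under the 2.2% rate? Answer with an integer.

297 days

Let d = days at the first rate; then 365 − d days at the second rate.
€648,000 × [2.2%·d + 2%·(365−d)] / 365 = €14,014.55
Solving gives d = 297, so the new rate took effect on 25 October 2019.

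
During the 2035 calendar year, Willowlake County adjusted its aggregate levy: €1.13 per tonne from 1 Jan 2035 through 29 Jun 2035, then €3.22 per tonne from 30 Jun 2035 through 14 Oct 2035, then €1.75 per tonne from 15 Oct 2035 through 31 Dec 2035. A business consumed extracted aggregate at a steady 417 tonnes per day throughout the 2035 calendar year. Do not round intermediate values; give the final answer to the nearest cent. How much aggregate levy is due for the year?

€285,411.48

1 Jan – 29 Jun 2035: 180 days × 417 tonnes/day = 75,060 tonnes at €1.13/tonne → €84,817.80
30 Jun – 14 Oct 2035: 107 days × 417 tonnes/day = 44,619 tonnes at €3.22/tonne → €143,673.18
15 Oct – 31 Dec 2035: 78 days × 417 tonnes/day = 32,526 tonnes at €1.75/tonne → €56,920.50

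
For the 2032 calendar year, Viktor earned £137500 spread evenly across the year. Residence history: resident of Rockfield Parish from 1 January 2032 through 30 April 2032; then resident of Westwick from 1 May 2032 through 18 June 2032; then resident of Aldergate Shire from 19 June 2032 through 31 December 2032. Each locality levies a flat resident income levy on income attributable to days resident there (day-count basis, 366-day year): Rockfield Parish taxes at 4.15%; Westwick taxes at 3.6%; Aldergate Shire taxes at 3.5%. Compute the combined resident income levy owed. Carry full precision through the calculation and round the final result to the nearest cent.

Rockfield Parish, 1 January – 30 April 2032: 121 days → £137500 × 4.15% × 121/366 = £1886.4925
Westwick, 1 May – 18 June 2032: 49 days → £137500 × 3.6% × 49/366 = £662.7049
Aldergate Shire, 19 June – 31 December 2032: 196 days → £137500 × 3.5% × 196/366 = £2577.1858
Total = £5126.3832

£5126.38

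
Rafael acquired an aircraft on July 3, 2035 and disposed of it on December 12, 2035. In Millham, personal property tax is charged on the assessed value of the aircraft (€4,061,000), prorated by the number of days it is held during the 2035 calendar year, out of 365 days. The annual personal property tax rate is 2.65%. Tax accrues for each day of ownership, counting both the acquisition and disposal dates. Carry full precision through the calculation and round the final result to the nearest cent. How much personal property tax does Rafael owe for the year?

Days held (July 3 – December 12, 2035): 163 out of 365
Tax = €4,061,000 × 2.65% × 163/365 = €48,058.8753

€48,058.88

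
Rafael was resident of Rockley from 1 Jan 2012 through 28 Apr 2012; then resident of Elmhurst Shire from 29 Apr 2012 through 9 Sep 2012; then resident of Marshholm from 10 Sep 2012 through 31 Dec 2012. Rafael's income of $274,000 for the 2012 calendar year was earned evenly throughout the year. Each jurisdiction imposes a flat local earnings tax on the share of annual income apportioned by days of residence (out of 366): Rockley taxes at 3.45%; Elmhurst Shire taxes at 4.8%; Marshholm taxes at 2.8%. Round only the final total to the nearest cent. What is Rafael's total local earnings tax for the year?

Rockley, 1 Jan – 28 Apr 2012: 119 days → $274,000 × 3.45% × 119/366 = $3,073.5164
Elmhurst Shire, 29 Apr – 9 Sep 2012: 134 days → $274,000 × 4.8% × 134/366 = $4,815.2131
Marshholm, 10 Sep – 31 Dec 2012: 113 days → $274,000 × 2.8% × 113/366 = $2,368.6776
Total = $10,257.4071

$10,257.41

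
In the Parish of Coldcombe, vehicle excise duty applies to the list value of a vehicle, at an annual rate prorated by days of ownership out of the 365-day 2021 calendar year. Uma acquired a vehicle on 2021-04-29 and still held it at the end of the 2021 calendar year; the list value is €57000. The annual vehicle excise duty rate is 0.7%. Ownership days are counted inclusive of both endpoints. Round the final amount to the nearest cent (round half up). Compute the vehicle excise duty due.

€270.01

Days held (2021-04-29 to 2021-12-31): 247 out of 365
Tax = €57000 × 0.7% × 247/365 = €270.0082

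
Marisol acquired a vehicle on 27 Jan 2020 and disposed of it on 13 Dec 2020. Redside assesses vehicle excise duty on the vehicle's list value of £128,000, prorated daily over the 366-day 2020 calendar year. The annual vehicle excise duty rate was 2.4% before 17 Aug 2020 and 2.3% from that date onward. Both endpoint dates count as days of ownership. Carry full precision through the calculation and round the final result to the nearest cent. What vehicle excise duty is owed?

27 Jan – 16 Aug 2020: 203 days at 2.4% → £128,000 × 2.4% × 203/366 = £1,703.8689
17 Aug – 13 Dec 2020: 119 days at 2.3% → £128,000 × 2.3% × 119/366 = £957.2022
Total = £2,661.0710

£2,661.07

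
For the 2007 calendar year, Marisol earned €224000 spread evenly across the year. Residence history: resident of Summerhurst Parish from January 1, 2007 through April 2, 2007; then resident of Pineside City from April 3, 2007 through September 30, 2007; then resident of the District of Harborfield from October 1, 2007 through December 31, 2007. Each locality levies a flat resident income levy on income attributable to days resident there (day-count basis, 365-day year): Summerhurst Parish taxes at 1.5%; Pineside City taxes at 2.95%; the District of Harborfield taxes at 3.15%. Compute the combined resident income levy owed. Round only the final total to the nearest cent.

Summerhurst Parish, January 1 – April 2, 2007: 92 days → €224000 × 1.5% × 92/365 = €846.9041
Pineside City, April 3 – September 30, 2007: 181 days → €224000 × 2.95% × 181/365 = €3276.8438
The District of Harborfield, October 1 – December 31, 2007: 92 days → €224000 × 3.15% × 92/365 = €1778.4986
Total = €5902.2466

€5902.25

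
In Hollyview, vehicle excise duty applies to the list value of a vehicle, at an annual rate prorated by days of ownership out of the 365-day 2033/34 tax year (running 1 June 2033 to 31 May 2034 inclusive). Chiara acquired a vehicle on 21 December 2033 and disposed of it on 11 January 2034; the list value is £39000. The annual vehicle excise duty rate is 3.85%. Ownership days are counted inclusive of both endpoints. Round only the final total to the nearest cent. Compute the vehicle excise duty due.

£90.50

Days held (21 December 2033 – 11 January 2034): 22 out of 365
Tax = £39000 × 3.85% × 22/365 = £90.5014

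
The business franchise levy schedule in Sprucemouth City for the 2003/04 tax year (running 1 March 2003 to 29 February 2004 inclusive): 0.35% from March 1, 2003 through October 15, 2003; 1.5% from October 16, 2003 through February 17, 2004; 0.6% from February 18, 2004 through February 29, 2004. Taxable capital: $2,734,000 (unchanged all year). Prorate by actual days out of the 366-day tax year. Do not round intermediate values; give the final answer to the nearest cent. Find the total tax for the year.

$20,531.14

March 1 – October 15, 2003: 229 days at 0.35% → $2,734,000 × 0.35% × 229/366 = $5,987.1612
October 16, 2003 – February 17, 2004: 125 days at 1.5% → $2,734,000 × 1.5% × 125/366 = $14,006.1475
February 18 – February 29, 2004: 12 days at 0.6% → $2,734,000 × 0.6% × 12/366 = $537.8361
Total = $20,531.1448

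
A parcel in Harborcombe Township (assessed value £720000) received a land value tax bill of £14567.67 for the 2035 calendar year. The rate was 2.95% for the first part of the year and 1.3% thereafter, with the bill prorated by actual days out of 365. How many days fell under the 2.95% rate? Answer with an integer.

160 days

Let d = days at the first rate; then 365 − d days at the second rate.
£720000 × [2.95%·d + 1.3%·(365−d)] / 365 = £14567.67
Solving gives d = 160, so the new rate took effect on June 10, 2035.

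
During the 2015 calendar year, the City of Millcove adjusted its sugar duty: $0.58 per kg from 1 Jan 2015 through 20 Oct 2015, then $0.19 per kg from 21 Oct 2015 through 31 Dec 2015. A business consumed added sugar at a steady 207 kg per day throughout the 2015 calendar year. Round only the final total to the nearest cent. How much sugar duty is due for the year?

1 Jan – 20 Oct 2015: 293 days × 207 kg/day = 60,651 kg at $0.58/kg → $35,177.58
21 Oct – 31 Dec 2015: 72 days × 207 kg/day = 14,904 kg at $0.19/kg → $2,831.76

$38,009.34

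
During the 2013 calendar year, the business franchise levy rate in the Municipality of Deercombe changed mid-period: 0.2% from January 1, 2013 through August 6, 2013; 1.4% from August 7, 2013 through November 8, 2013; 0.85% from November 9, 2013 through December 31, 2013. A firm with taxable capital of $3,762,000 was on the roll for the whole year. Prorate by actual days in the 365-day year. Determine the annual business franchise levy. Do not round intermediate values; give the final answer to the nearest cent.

January 1 – August 6, 2013: 218 days at 0.2% → $3,762,000 × 0.2% × 218/365 = $4,493.7863
August 7 – November 8, 2013: 94 days at 1.4% → $3,762,000 × 1.4% × 94/365 = $13,563.8137
November 9 – December 31, 2013: 53 days at 0.85% → $3,762,000 × 0.85% × 53/365 = $4,643.2356
Total = $22,700.8356

$22,700.84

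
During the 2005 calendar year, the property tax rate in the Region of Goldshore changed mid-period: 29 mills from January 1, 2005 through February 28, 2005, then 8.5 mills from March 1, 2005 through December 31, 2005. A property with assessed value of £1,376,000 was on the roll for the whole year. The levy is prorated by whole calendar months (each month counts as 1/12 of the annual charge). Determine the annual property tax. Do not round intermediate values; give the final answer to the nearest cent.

January 1 – February 28, 2005: 2 months at 29 mills → £1,376,000 × 2.9% × 2/12 = £6,650.6667
March 1 – December 31, 2005: 10 months at 8.5 mills → £1,376,000 × 0.85% × 10/12 = £9,746.6667
Total = £16,397.3333

£16,397.33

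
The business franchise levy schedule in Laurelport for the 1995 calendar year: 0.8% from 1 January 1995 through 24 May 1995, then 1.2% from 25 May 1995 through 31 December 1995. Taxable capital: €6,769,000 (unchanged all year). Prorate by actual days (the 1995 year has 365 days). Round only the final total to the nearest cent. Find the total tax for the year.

1 January – 24 May 1995: 144 days at 0.8% → €6,769,000 × 0.8% × 144/365 = €21,364.0767
25 May – 31 December 1995: 221 days at 1.2% → €6,769,000 × 1.2% × 221/365 = €49,181.8849
Total = €70,545.9616

€70,545.96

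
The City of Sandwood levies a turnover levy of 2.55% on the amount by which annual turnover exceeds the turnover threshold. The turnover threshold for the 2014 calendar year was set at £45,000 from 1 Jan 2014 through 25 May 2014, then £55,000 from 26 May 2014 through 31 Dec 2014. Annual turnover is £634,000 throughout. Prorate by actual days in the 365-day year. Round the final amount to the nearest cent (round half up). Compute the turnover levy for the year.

1 Jan – 25 May 2014: 145 days, exemption £45,000 → (£634,000 − £45,000) × 2.55% × 145/365 = £5,966.6507
26 May – 31 Dec 2014: 220 days, exemption £55,000 → (£634,000 − £55,000) × 2.55% × 220/365 = £8,899.1507
Total = £14,865.8014

£14,865.80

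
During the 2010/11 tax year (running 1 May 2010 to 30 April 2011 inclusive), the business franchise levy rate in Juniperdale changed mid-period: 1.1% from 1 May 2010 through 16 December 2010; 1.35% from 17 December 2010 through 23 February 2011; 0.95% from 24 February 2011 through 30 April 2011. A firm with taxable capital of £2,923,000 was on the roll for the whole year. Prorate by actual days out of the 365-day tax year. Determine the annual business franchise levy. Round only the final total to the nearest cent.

£32,741.60

1 May – 16 December 2010: 230 days at 1.1% → £2,923,000 × 1.1% × 230/365 = £20,260.7945
17 December 2010 – 23 February 2011: 69 days at 1.35% → £2,923,000 × 1.35% × 69/365 = £7,459.6562
24 February – 30 April 2011: 66 days at 0.95% → £2,923,000 × 0.95% × 66/365 = £5,021.1534
Total = £32,741.6041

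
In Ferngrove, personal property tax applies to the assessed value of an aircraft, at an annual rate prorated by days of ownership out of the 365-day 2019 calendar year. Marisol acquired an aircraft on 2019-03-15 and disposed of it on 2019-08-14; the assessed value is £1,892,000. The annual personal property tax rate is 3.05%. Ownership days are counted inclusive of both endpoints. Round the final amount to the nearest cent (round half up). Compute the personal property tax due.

£24,189.09

Days held (2019-03-15 to 2019-08-14): 153 out of 365
Tax = £1,892,000 × 3.05% × 153/365 = £24,189.0904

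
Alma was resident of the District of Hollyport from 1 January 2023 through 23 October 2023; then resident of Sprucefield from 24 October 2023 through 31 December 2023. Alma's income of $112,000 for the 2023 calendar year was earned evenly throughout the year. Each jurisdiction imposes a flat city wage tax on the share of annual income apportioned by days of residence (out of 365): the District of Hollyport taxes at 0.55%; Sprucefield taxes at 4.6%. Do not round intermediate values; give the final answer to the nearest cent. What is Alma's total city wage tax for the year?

The District of Hollyport, 1 January – 23 October 2023: 296 days → $112,000 × 0.55% × 296/365 = $499.5507
Sprucefield, 24 October – 31 December 2023: 69 days → $112,000 × 4.6% × 69/365 = $973.9397
Total = $1,473.4904

$1,473.49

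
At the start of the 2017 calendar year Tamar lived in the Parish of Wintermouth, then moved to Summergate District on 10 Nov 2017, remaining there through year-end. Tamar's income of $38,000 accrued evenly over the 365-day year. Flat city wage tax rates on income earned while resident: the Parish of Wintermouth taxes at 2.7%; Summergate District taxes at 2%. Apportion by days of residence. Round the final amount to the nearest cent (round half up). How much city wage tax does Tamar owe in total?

The Parish of Wintermouth, 1 Jan – 9 Nov 2017: 313 days → $38,000 × 2.7% × 313/365 = $879.8301
Summergate District, 10 Nov – 31 Dec 2017: 52 days → $38,000 × 2% × 52/365 = $108.2740
Total = $988.1041

$988.10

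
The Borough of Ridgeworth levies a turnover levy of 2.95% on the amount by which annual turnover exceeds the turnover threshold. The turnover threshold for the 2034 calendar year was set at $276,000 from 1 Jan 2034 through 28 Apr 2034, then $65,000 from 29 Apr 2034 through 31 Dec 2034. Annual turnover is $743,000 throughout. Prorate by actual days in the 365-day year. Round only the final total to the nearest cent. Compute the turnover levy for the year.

$17,988.70

1 Jan – 28 Apr 2034: 118 days, exemption $276,000 → ($743,000 − $276,000) × 2.95% × 118/365 = $4,453.7726
29 Apr – 31 Dec 2034: 247 days, exemption $65,000 → ($743,000 − $65,000) × 2.95% × 247/365 = $13,534.9233
Total = $17,988.6959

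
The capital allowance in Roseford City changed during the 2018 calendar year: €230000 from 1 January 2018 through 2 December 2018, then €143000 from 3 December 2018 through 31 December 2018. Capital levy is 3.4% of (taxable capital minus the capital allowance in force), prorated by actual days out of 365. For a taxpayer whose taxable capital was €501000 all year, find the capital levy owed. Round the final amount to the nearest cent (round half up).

€9449.02

1 January – 2 December 2018: 336 days, exemption €230000 → (€501000 − €230000) × 3.4% × 336/365 = €8481.9288
3 December – 31 December 2018: 29 days, exemption €143000 → (€501000 − €143000) × 3.4% × 29/365 = €967.0904
Total = €9449.0192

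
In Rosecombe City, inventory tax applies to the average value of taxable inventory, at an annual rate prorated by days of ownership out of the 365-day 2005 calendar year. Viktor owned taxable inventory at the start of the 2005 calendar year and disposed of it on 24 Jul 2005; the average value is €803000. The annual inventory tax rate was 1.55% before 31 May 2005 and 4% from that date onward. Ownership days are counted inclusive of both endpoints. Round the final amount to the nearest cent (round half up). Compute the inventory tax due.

€9955.00

1 Jan – 30 May 2005: 150 days at 1.55% → €803000 × 1.55% × 150/365 = €5115.0000
31 May – 24 Jul 2005: 55 days at 4% → €803000 × 4% × 55/365 = €4840.0000
Total = €9955.0000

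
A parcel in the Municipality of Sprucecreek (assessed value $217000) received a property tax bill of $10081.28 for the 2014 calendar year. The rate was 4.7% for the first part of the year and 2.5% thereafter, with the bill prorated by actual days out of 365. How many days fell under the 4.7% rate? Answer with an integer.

356 days

Let d = days at the first rate; then 365 − d days at the second rate.
$217000 × [4.7%·d + 2.5%·(365−d)] / 365 = $10081.28
Solving gives d = 356, so the new rate took effect on 23 Dec 2014.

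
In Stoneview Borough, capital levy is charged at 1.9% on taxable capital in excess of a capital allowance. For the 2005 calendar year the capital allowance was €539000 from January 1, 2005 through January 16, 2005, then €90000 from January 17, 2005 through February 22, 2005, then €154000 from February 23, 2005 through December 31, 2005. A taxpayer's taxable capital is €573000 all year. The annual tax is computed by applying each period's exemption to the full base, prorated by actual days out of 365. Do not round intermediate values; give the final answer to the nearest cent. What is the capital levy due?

€7763.61

January 1 – January 16, 2005: 16 days, exemption €539000 → (€573000 − €539000) × 1.9% × 16/365 = €28.3178
January 17 – February 22, 2005: 37 days, exemption €90000 → (€573000 − €90000) × 1.9% × 37/365 = €930.2712
February 23 – December 31, 2005: 312 days, exemption €154000 → (€573000 − €154000) × 1.9% × 312/365 = €6805.0192
Total = €7763.6082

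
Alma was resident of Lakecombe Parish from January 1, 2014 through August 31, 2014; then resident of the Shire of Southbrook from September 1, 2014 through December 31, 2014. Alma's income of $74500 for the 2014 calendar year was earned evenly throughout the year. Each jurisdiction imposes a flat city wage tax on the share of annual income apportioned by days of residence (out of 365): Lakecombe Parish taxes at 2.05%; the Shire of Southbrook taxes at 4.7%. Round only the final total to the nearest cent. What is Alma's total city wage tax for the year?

Lakecombe Parish, January 1 – August 31, 2014: 243 days → $74500 × 2.05% × 243/365 = $1016.7719
The Shire of Southbrook, September 1 – December 31, 2014: 122 days → $74500 × 4.7% × 122/365 = $1170.3644
Total = $2187.1363

$2187.14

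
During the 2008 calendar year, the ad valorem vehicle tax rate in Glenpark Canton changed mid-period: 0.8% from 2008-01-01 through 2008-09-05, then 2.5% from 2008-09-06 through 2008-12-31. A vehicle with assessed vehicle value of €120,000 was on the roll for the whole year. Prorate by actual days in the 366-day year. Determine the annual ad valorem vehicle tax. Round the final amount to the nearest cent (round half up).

2008-01-01 to 2008-09-05: 249 days at 0.8% → €120,000 × 0.8% × 249/366 = €653.1148
2008-09-06 to 2008-12-31: 117 days at 2.5% → €120,000 × 2.5% × 117/366 = €959.0164
Total = €1,612.1311

€1,612.13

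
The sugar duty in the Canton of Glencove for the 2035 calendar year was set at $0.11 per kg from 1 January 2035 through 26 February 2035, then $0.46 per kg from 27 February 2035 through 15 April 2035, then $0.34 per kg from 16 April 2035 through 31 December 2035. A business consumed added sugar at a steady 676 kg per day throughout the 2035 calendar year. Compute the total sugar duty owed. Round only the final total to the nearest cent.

$78,923.00

1 January – 26 February 2035: 57 days × 676 kg/day = 38,532 kg at $0.11/kg → $4,238.52
27 February – 15 April 2035: 48 days × 676 kg/day = 32,448 kg at $0.46/kg → $14,926.08
16 April – 31 December 2035: 260 days × 676 kg/day = 175,760 kg at $0.34/kg → $59,758.40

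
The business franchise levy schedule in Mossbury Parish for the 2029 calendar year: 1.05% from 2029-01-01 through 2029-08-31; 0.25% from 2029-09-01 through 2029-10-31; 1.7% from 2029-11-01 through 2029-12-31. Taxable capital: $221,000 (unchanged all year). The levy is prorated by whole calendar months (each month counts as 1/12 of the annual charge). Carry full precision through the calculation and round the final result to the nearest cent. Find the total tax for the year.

$2,265.25

2029-01-01 to 2029-08-31: 8 months at 1.05% → $221,000 × 1.05% × 8/12 = $1,547.0000
2029-09-01 to 2029-10-31: 2 months at 0.25% → $221,000 × 0.25% × 2/12 = $92.0833
2029-11-01 to 2029-12-31: 2 months at 1.7% → $221,000 × 1.7% × 2/12 = $626.1667
Total = $2,265.2500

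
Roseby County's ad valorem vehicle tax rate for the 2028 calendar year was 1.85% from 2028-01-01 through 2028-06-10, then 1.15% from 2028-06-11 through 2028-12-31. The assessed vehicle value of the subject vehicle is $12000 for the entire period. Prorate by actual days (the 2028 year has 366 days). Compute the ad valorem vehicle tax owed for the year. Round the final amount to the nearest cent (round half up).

2028-01-01 to 2028-06-10: 162 days at 1.85% → $12000 × 1.85% × 162/366 = $98.2623
2028-06-11 to 2028-12-31: 204 days at 1.15% → $12000 × 1.15% × 204/366 = $76.9180
Total = $175.1803

$175.18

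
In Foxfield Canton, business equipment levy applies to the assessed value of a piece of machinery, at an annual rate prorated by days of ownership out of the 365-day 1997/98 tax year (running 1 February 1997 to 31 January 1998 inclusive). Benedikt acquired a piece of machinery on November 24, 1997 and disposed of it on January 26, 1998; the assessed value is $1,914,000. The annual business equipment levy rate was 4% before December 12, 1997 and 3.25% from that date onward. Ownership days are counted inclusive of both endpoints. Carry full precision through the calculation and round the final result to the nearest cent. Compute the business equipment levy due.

November 24 – December 11, 1997: 18 days at 4% → $1,914,000 × 4% × 18/365 = $3,775.5616
December 12, 1997 – January 26, 1998: 46 days at 3.25% → $1,914,000 × 3.25% × 46/365 = $7,839.5342
Total = $11,615.0959

$11,615.10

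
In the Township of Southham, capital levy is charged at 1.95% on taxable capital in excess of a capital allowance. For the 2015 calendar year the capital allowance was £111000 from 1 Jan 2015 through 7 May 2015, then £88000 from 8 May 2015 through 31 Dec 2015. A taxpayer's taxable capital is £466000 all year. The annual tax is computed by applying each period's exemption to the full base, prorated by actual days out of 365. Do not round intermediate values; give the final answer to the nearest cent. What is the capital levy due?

£7214.95

1 Jan – 7 May 2015: 127 days, exemption £111000 → (£466000 − £111000) × 1.95% × 127/365 = £2408.6507
8 May – 31 Dec 2015: 238 days, exemption £88000 → (£466000 − £88000) × 1.95% × 238/365 = £4806.2959
Total = £7214.9466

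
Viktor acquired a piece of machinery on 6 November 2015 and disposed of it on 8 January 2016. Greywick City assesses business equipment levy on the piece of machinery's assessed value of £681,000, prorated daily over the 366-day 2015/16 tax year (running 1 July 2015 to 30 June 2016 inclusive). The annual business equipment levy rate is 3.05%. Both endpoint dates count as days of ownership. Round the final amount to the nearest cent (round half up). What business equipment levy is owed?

Days held (6 November 2015 – 8 January 2016): 64 out of 366
Tax = £681,000 × 3.05% × 64/366 = £3,632.0000

£3,632.00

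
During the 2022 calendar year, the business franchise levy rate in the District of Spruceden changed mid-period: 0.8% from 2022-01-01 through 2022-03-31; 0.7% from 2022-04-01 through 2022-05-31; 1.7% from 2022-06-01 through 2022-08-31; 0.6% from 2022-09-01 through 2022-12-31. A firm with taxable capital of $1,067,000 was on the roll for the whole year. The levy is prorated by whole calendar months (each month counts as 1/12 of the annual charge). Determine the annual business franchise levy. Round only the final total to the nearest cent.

2022-01-01 to 2022-03-31: 3 months at 0.8% → $1,067,000 × 0.8% × 3/12 = $2,134.0000
2022-04-01 to 2022-05-31: 2 months at 0.7% → $1,067,000 × 0.7% × 2/12 = $1,244.8333
2022-06-01 to 2022-08-31: 3 months at 1.7% → $1,067,000 × 1.7% × 3/12 = $4,534.7500
2022-09-01 to 2022-12-31: 4 months at 0.6% → $1,067,000 × 0.6% × 4/12 = $2,134.0000
Total = $10,047.5833

$10,047.58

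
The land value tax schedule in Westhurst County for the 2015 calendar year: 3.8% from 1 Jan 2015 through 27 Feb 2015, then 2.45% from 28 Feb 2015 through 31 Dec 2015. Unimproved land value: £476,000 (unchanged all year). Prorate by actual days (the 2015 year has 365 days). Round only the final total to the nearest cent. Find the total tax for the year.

1 Jan – 27 Feb 2015: 58 days at 3.8% → £476,000 × 3.8% × 58/365 = £2,874.2575
28 Feb – 31 Dec 2015: 307 days at 2.45% → £476,000 × 2.45% × 307/365 = £9,808.8603
Total = £12,683.1178

£12,683.12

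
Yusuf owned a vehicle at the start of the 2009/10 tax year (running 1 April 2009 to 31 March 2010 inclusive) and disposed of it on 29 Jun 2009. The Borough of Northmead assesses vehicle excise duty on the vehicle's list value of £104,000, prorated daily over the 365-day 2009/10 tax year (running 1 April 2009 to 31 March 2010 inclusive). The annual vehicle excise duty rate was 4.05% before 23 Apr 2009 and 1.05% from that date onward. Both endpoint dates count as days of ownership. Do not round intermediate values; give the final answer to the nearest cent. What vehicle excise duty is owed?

1 Apr – 22 Apr 2009: 22 days at 4.05% → £104,000 × 4.05% × 22/365 = £253.8740
23 Apr – 29 Jun 2009: 68 days at 1.05% → £104,000 × 1.05% × 68/365 = £203.4411
Total = £457.3151

£457.32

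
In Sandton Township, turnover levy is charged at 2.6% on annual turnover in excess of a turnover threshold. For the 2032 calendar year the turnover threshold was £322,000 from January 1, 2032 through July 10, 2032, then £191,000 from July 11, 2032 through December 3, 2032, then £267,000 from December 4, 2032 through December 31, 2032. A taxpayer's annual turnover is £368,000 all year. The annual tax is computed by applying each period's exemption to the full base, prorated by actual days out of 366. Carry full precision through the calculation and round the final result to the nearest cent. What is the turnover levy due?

January 1 – July 10, 2032: 192 days, exemption £322,000 → (£368,000 − £322,000) × 2.6% × 192/366 = £627.4098
July 11 – December 3, 2032: 146 days, exemption £191,000 → (£368,000 − £191,000) × 2.6% × 146/366 = £1,835.7705
December 4 – December 31, 2032: 28 days, exemption £267,000 → (£368,000 − £267,000) × 2.6% × 28/366 = £200.8962
Total = £2,664.0765

£2,664.08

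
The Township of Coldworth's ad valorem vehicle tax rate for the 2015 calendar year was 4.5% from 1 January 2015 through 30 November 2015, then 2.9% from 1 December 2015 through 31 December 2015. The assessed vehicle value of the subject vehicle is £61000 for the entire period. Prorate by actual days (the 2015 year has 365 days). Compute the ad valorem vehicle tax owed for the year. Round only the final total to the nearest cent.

1 January – 30 November 2015: 334 days at 4.5% → £61000 × 4.5% × 334/365 = £2511.8630
1 December – 31 December 2015: 31 days at 2.9% → £61000 × 2.9% × 31/365 = £150.2438
Total = £2662.1068

£2662.11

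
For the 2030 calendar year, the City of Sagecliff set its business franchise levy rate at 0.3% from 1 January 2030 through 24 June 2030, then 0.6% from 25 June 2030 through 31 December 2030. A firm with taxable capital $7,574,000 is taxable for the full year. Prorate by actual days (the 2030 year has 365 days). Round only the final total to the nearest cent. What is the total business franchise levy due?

$34,549.89

1 January – 24 June 2030: 175 days at 0.3% → $7,574,000 × 0.3% × 175/365 = $10,894.1096
25 June – 31 December 2030: 190 days at 0.6% → $7,574,000 × 0.6% × 190/365 = $23,655.7808
Total = $34,549.8904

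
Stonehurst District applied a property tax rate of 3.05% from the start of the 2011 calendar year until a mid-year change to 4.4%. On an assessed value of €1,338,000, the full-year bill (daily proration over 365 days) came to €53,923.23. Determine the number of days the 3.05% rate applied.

Let d = days at the first rate; then 365 − d days at the second rate.
€1,338,000 × [3.05%·d + 4.4%·(365−d)] / 365 = €53,923.23
Solving gives d = 100, so the new rate took effect on 11 April 2011.

100 days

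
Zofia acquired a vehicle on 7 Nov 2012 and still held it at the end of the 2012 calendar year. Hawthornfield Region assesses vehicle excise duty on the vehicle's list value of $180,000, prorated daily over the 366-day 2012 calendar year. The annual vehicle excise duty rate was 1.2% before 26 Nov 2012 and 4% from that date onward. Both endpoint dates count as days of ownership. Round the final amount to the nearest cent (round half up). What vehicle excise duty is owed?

7 Nov – 25 Nov 2012: 19 days at 1.2% → $180,000 × 1.2% × 19/366 = $112.1311
26 Nov – 31 Dec 2012: 36 days at 4% → $180,000 × 4% × 36/366 = $708.1967
Total = $820.3279

$820.33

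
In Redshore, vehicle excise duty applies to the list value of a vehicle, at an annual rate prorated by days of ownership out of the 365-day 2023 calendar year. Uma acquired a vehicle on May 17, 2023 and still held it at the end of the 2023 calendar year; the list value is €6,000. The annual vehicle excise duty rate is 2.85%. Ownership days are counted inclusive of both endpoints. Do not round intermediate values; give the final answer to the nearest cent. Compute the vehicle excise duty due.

Days held (May 17 – December 31, 2023): 229 out of 365
Tax = €6,000 × 2.85% × 229/365 = €107.2849

€107.28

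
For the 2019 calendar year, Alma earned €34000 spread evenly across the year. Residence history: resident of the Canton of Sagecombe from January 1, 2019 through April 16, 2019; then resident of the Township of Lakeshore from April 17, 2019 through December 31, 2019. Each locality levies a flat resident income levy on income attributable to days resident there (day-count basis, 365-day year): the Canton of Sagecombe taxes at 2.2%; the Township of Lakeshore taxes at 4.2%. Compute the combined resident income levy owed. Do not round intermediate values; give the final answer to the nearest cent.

€1230.52

The Canton of Sagecombe, January 1 – April 16, 2019: 106 days → €34000 × 2.2% × 106/365 = €217.2274
The Township of Lakeshore, April 17 – December 31, 2019: 259 days → €34000 × 4.2% × 259/365 = €1013.2932
Total = €1230.5205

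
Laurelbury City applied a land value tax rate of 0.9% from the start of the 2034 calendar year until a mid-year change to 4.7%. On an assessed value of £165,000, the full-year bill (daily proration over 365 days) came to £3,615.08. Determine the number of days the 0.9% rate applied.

Let d = days at the first rate; then 365 − d days at the second rate.
£165,000 × [0.9%·d + 4.7%·(365−d)] / 365 = £3,615.08
Solving gives d = 241, so the new rate took effect on 30 August 2034.

241 days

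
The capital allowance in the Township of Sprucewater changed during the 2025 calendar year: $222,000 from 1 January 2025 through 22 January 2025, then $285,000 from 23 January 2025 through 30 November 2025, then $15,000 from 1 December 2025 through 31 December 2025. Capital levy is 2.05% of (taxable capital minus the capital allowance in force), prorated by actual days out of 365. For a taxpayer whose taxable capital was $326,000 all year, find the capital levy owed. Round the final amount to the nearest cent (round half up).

$1,388.44

1 January – 22 January 2025: 22 days, exemption $222,000 → ($326,000 − $222,000) × 2.05% × 22/365 = $128.5041
23 January – 30 November 2025: 312 days, exemption $285,000 → ($326,000 − $285,000) × 2.05% × 312/365 = $718.4548
1 December – 31 December 2025: 31 days, exemption $15,000 → ($326,000 − $15,000) × 2.05% × 31/365 = $541.4808
Total = $1,388.4397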